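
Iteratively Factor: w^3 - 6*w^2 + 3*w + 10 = (w - 5)*(w^2 - w - 2) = (w - 5)*(w - 2)*(w + 1)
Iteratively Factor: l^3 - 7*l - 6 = (l - 3)*(l^2 + 3*l + 2) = (l - 3)*(l + 2)*(l + 1)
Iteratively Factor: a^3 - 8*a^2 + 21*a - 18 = (a - 3)*(a^2 - 5*a + 6) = (a - 3)^2*(a - 2)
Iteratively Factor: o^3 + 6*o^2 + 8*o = (o + 2)*(o^2 + 4*o) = (o + 2)*(o + 4)*(o)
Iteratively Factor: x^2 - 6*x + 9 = (x - 3)*(x - 3)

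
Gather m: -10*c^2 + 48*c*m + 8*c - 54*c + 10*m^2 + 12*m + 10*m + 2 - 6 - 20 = -10*c^2 - 46*c + 10*m^2 + m*(48*c + 22) - 24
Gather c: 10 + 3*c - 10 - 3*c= 0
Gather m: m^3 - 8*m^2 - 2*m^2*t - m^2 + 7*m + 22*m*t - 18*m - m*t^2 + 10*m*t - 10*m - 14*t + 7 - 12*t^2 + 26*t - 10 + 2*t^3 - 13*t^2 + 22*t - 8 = m^3 + m^2*(-2*t - 9) + m*(-t^2 + 32*t - 21) + 2*t^3 - 25*t^2 + 34*t - 11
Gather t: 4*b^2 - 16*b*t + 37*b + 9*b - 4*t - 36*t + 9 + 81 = 4*b^2 + 46*b + t*(-16*b - 40) + 90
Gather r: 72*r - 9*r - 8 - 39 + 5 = 63*r - 42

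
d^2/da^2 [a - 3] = 0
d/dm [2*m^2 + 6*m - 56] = 4*m + 6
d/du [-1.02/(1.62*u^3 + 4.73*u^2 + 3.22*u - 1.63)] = (4.9572*u^2 + 9.6492*u + 3.2844)/(1.62*u^3 + 4.73*u^2 + 3.22*u - 1.63)^2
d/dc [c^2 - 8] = 2*c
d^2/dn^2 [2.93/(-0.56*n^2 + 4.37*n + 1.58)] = (-1.837696*n^2 + 14.340592*n + 2.93*(1.12*n - 4.37)*(2.24*n - 8.74) + 5.184928)/(-0.56*n^2 + 4.37*n + 1.58)^3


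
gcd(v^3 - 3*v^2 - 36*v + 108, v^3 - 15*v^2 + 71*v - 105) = v - 3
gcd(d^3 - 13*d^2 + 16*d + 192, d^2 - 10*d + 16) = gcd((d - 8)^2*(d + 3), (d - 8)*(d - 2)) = d - 8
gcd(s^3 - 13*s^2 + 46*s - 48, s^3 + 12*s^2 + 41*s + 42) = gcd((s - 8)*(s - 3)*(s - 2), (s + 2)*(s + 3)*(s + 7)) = 1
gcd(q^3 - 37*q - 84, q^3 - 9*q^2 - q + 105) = q^2 - 4*q - 21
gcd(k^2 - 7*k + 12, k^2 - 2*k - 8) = k - 4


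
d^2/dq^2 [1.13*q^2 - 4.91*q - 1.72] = 2.26000000000000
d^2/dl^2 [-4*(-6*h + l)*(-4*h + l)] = -8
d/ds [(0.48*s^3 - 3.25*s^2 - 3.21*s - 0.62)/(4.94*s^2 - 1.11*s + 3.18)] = (2.3712*s^4 - 1.0656*s^3 + 24.0441*s^2 - 14.5444*s - 10.896)/(24.4036*s^4 - 10.9668*s^3 + 32.6505*s^2 - 7.0596*s + 10.1124)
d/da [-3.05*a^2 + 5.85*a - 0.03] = 5.85 - 6.1*a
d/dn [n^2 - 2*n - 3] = 2*n - 2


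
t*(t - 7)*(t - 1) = t^3 - 8*t^2 + 7*t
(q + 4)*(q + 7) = q^2 + 11*q + 28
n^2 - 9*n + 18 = (n - 6)*(n - 3)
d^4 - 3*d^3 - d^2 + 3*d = d*(d - 3)*(d - 1)*(d + 1)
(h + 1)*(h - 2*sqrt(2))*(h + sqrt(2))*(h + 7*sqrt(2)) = h^4 + h^3 + 6*sqrt(2)*h^3 - 18*h^2 + 6*sqrt(2)*h^2 - 28*sqrt(2)*h - 18*h - 28*sqrt(2)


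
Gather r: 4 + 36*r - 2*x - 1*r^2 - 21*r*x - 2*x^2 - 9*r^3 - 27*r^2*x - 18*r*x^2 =-9*r^3 + r^2*(-27*x - 1) + r*(-18*x^2 - 21*x + 36) - 2*x^2 - 2*x + 4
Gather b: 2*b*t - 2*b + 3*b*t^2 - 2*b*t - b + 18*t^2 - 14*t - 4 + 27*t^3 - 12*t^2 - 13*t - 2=b*(3*t^2 - 3) + 27*t^3 + 6*t^2 - 27*t - 6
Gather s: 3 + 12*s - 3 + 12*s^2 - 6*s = 12*s^2 + 6*s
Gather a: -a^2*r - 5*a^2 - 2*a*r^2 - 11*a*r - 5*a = a^2*(-r - 5) + a*(-2*r^2 - 11*r - 5)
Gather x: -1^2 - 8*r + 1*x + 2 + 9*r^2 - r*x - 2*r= 9*r^2 - 10*r + x*(1 - r) + 1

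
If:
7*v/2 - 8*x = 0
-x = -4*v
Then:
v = 0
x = 0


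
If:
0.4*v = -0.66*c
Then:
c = -0.606060606060606*v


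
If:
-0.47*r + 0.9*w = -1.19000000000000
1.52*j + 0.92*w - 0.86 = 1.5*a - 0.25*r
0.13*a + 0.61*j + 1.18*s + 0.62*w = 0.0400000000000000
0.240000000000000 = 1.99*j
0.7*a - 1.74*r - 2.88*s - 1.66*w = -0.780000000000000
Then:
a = -1.35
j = 0.12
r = -0.17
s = 0.86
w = -1.41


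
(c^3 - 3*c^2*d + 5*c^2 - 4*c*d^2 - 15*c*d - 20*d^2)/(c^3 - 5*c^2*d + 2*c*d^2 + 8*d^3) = (c + 5)/(c - 2*d)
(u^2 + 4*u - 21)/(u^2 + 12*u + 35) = (u - 3)/(u + 5)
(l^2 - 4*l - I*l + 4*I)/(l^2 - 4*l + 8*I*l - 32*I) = (l - I)/(l + 8*I)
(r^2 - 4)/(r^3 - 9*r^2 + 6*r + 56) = (r - 2)/(r^2 - 11*r + 28)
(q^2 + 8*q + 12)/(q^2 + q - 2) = (q + 6)/(q - 1)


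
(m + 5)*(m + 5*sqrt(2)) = m^2 + 5*m + 5*sqrt(2)*m + 25*sqrt(2)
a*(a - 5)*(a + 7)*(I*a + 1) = I*a^4 + a^3 + 2*I*a^3 + 2*a^2 - 35*I*a^2 - 35*a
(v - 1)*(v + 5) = v^2 + 4*v - 5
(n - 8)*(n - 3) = n^2 - 11*n + 24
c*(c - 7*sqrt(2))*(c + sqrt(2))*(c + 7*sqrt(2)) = c^4 + sqrt(2)*c^3 - 98*c^2 - 98*sqrt(2)*c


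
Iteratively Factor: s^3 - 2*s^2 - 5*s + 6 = (s + 2)*(s^2 - 4*s + 3) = (s - 1)*(s + 2)*(s - 3)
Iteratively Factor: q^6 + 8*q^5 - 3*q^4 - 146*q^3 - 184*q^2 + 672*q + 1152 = (q + 4)*(q^5 + 4*q^4 - 19*q^3 - 70*q^2 + 96*q + 288) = (q - 3)*(q + 4)*(q^4 + 7*q^3 + 2*q^2 - 64*q - 96) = (q - 3)*(q + 2)*(q + 4)*(q^3 + 5*q^2 - 8*q - 48) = (q - 3)*(q + 2)*(q + 4)^2*(q^2 + q - 12) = (q - 3)*(q + 2)*(q + 4)^3*(q - 3)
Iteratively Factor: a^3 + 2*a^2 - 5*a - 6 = (a + 1)*(a^2 + a - 6) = (a - 2)*(a + 1)*(a + 3)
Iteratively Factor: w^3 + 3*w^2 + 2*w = (w)*(w^2 + 3*w + 2) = w*(w + 1)*(w + 2)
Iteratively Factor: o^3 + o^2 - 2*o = (o)*(o^2 + o - 2) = o*(o - 1)*(o + 2)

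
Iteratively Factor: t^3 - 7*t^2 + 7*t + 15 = (t - 5)*(t^2 - 2*t - 3) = (t - 5)*(t - 3)*(t + 1)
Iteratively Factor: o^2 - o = (o)*(o - 1)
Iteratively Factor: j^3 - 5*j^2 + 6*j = (j - 2)*(j^2 - 3*j) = j*(j - 2)*(j - 3)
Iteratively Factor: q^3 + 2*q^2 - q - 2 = (q + 2)*(q^2 - 1) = (q + 1)*(q + 2)*(q - 1)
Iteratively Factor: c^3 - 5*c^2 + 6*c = (c - 3)*(c^2 - 2*c) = c*(c - 3)*(c - 2)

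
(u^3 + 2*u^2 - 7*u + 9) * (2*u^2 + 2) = 2*u^5 + 4*u^4 - 12*u^3 + 22*u^2 - 14*u + 18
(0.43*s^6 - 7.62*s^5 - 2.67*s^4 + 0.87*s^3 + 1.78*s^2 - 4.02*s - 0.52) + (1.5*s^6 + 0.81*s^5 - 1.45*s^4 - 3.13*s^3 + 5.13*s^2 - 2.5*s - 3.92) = 1.93*s^6 - 6.81*s^5 - 4.12*s^4 - 2.26*s^3 + 6.91*s^2 - 6.52*s - 4.44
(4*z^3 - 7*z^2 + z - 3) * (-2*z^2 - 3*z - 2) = -8*z^5 + 2*z^4 + 11*z^3 + 17*z^2 + 7*z + 6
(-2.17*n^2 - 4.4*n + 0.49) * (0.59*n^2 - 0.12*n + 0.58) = -1.2803*n^4 - 2.3356*n^3 - 0.4415*n^2 - 2.6108*n + 0.2842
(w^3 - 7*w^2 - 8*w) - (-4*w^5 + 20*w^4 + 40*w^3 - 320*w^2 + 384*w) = 4*w^5 - 20*w^4 - 39*w^3 + 313*w^2 - 392*w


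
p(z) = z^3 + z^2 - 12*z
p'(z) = 3*z^2 + 2*z - 12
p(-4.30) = -9.42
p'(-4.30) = 34.87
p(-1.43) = 16.28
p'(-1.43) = -8.73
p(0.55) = -6.13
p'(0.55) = -9.99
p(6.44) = 231.28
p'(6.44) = 125.30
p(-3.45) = 12.24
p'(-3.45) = 16.81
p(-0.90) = 10.88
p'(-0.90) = -11.37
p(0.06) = -0.72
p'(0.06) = -11.87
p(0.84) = -8.78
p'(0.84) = -8.20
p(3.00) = 0.00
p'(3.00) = 21.00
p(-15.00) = -2970.00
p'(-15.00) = 633.00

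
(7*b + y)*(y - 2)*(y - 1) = 7*b*y^2 - 21*b*y + 14*b + y^3 - 3*y^2 + 2*y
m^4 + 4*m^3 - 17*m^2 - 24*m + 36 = (m - 3)*(m - 1)*(m + 2)*(m + 6)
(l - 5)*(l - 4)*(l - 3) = l^3 - 12*l^2 + 47*l - 60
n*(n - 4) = n^2 - 4*n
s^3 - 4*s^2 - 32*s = s*(s - 8)*(s + 4)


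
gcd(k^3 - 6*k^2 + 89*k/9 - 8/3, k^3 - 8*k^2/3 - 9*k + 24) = k^2 - 17*k/3 + 8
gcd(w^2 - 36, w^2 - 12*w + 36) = w - 6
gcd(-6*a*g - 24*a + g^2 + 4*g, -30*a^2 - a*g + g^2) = 6*a - g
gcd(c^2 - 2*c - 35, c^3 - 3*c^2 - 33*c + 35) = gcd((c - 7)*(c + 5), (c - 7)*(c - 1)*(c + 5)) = c^2 - 2*c - 35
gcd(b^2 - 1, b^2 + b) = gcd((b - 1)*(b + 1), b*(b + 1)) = b + 1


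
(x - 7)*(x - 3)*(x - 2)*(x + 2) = x^4 - 10*x^3 + 17*x^2 + 40*x - 84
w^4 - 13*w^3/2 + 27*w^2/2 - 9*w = w*(w - 3)*(w - 2)*(w - 3/2)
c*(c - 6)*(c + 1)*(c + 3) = c^4 - 2*c^3 - 21*c^2 - 18*c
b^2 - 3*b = b*(b - 3)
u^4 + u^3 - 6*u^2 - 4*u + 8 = (u - 2)*(u - 1)*(u + 2)^2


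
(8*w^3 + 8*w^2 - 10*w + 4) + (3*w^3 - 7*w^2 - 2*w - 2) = 11*w^3 + w^2 - 12*w + 2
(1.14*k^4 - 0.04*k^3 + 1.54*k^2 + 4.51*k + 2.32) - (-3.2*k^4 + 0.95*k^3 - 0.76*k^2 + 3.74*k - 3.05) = 4.34*k^4 - 0.99*k^3 + 2.3*k^2 + 0.77*k + 5.37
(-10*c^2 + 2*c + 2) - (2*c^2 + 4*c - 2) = -12*c^2 - 2*c + 4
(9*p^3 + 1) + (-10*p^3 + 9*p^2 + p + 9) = -p^3 + 9*p^2 + p + 10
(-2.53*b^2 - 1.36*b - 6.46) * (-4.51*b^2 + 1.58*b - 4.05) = 11.4103*b^4 + 2.1362*b^3 + 37.2323*b^2 - 4.6988*b + 26.163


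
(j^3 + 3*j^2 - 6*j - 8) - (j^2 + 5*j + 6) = j^3 + 2*j^2 - 11*j - 14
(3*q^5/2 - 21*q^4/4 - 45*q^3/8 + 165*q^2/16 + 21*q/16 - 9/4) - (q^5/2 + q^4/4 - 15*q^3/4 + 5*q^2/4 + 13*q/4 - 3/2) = q^5 - 11*q^4/2 - 15*q^3/8 + 145*q^2/16 - 31*q/16 - 3/4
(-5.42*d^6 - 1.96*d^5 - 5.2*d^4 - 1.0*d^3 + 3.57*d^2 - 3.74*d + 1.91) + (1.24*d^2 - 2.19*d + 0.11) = -5.42*d^6 - 1.96*d^5 - 5.2*d^4 - 1.0*d^3 + 4.81*d^2 - 5.93*d + 2.02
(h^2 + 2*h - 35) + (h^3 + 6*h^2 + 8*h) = h^3 + 7*h^2 + 10*h - 35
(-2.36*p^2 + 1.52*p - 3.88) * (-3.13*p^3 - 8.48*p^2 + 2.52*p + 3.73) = 7.3868*p^5 + 15.2552*p^4 - 6.6924*p^3 + 27.93*p^2 - 4.108*p - 14.4724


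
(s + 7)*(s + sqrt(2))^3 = s^4 + 3*sqrt(2)*s^3 + 7*s^3 + 6*s^2 + 21*sqrt(2)*s^2 + 2*sqrt(2)*s + 42*s + 14*sqrt(2)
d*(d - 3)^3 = d^4 - 9*d^3 + 27*d^2 - 27*d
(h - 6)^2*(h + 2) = h^3 - 10*h^2 + 12*h + 72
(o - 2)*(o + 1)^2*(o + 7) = o^4 + 7*o^3 - 3*o^2 - 23*o - 14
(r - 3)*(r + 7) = r^2 + 4*r - 21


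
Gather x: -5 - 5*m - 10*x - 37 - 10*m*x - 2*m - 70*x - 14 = -7*m + x*(-10*m - 80) - 56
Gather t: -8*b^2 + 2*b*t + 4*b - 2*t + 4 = -8*b^2 + 4*b + t*(2*b - 2) + 4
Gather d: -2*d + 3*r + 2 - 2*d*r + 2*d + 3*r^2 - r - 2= -2*d*r + 3*r^2 + 2*r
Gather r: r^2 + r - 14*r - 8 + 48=r^2 - 13*r + 40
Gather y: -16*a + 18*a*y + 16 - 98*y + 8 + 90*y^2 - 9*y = -16*a + 90*y^2 + y*(18*a - 107) + 24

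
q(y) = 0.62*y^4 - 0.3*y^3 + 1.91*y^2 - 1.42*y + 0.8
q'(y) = 2.48*y^3 - 0.9*y^2 + 3.82*y - 1.42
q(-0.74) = 3.20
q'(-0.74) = -5.74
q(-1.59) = 13.05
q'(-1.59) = -19.74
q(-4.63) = 363.01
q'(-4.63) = -284.55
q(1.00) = 1.61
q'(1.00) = 3.98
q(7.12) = 1572.58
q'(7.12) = 875.29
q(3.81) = 137.17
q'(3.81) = 137.23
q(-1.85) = 19.13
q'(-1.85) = -27.27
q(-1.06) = 5.59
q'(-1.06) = -9.43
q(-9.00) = 4454.81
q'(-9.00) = -1916.62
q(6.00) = 799.76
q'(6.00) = 524.78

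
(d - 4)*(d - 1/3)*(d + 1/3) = d^3 - 4*d^2 - d/9 + 4/9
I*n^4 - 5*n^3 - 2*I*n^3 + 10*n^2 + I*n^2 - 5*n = n*(n - 1)*(n + 5*I)*(I*n - I)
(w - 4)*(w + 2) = w^2 - 2*w - 8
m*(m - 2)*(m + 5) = m^3 + 3*m^2 - 10*m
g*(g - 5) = g^2 - 5*g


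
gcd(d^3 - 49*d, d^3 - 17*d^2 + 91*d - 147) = d - 7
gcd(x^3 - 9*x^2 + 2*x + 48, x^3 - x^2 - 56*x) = x - 8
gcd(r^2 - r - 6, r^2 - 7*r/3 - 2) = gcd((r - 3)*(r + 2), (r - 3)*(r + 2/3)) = r - 3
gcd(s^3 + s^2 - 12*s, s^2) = s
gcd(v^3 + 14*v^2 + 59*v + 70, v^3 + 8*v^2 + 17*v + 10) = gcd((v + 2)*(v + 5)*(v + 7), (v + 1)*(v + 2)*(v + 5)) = v^2 + 7*v + 10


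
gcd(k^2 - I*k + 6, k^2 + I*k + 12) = k - 3*I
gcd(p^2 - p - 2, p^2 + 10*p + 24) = 1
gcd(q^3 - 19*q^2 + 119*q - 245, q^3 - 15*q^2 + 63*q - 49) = q^2 - 14*q + 49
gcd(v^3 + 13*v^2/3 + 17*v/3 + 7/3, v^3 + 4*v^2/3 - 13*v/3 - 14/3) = v^2 + 10*v/3 + 7/3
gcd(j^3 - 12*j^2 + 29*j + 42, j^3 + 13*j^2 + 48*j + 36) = j + 1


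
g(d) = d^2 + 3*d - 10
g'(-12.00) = -21.00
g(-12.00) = 98.00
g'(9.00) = 21.00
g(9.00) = 98.00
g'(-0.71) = 1.58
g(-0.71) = -11.63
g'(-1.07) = 0.86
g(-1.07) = -12.07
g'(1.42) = 5.84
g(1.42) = -3.72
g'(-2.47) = -1.94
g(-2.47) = -11.31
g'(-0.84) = 1.32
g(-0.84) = -11.81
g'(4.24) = 11.48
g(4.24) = 20.70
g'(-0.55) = 1.90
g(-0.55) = -11.35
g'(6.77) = 16.54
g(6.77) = 56.14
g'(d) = 2*d + 3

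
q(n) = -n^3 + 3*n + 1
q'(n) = 3 - 3*n^2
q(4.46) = -74.34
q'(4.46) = -56.67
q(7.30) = -366.12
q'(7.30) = -156.87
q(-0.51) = -0.40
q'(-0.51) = 2.22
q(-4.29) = 67.08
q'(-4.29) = -52.21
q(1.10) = 2.97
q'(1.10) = -0.63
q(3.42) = -28.74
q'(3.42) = -32.09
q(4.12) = -56.57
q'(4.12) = -47.92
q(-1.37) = -0.54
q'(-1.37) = -2.63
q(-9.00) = 703.00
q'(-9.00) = -240.00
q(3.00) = -17.00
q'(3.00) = -24.00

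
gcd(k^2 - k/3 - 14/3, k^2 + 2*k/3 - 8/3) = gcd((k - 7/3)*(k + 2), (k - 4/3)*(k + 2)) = k + 2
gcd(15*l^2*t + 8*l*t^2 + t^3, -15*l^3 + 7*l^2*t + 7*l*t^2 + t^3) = 15*l^2 + 8*l*t + t^2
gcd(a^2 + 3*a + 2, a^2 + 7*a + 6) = a + 1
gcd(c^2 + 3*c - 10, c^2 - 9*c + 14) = c - 2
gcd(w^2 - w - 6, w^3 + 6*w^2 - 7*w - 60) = w - 3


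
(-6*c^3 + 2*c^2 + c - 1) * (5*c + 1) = -30*c^4 + 4*c^3 + 7*c^2 - 4*c - 1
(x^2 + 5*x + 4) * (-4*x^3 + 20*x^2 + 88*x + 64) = -4*x^5 + 172*x^3 + 584*x^2 + 672*x + 256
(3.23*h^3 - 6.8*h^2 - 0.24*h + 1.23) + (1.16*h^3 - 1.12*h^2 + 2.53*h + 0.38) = 4.39*h^3 - 7.92*h^2 + 2.29*h + 1.61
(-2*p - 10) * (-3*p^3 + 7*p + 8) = 6*p^4 + 30*p^3 - 14*p^2 - 86*p - 80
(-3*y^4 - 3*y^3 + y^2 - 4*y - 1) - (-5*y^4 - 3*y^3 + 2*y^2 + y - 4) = 2*y^4 - y^2 - 5*y + 3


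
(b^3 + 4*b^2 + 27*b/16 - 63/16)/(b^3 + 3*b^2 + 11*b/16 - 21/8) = (b + 3)/(b + 2)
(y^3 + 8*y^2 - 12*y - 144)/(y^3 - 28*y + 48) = (y + 6)/(y - 2)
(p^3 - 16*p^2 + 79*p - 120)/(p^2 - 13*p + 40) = p - 3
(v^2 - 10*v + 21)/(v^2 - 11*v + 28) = (v - 3)/(v - 4)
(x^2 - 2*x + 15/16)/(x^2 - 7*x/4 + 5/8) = (4*x - 3)/(2*(2*x - 1))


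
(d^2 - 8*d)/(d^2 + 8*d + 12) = d*(d - 8)/(d^2 + 8*d + 12)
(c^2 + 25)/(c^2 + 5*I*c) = (c - 5*I)/c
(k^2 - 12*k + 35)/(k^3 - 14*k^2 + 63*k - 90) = (k - 7)/(k^2 - 9*k + 18)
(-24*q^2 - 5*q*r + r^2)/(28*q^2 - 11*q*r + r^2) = (-24*q^2 - 5*q*r + r^2)/(28*q^2 - 11*q*r + r^2)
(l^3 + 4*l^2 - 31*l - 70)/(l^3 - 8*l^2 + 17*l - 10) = (l^2 + 9*l + 14)/(l^2 - 3*l + 2)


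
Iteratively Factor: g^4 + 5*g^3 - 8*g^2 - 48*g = (g + 4)*(g^3 + g^2 - 12*g) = (g + 4)^2*(g^2 - 3*g) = (g - 3)*(g + 4)^2*(g)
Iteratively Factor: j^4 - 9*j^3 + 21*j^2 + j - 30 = (j + 1)*(j^3 - 10*j^2 + 31*j - 30) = (j - 5)*(j + 1)*(j^2 - 5*j + 6) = (j - 5)*(j - 2)*(j + 1)*(j - 3)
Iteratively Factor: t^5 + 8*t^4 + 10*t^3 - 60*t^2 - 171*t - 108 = (t - 3)*(t^4 + 11*t^3 + 43*t^2 + 69*t + 36) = (t - 3)*(t + 3)*(t^3 + 8*t^2 + 19*t + 12) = (t - 3)*(t + 1)*(t + 3)*(t^2 + 7*t + 12) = (t - 3)*(t + 1)*(t + 3)^2*(t + 4)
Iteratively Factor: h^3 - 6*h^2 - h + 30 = (h + 2)*(h^2 - 8*h + 15) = (h - 3)*(h + 2)*(h - 5)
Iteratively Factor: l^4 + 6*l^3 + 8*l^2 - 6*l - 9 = (l + 3)*(l^3 + 3*l^2 - l - 3) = (l + 3)^2*(l^2 - 1) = (l - 1)*(l + 3)^2*(l + 1)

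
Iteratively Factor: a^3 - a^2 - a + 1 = (a + 1)*(a^2 - 2*a + 1) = (a - 1)*(a + 1)*(a - 1)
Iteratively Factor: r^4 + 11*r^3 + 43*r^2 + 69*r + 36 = (r + 1)*(r^3 + 10*r^2 + 33*r + 36) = (r + 1)*(r + 3)*(r^2 + 7*r + 12) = (r + 1)*(r + 3)*(r + 4)*(r + 3)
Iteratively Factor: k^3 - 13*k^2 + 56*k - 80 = (k - 4)*(k^2 - 9*k + 20) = (k - 5)*(k - 4)*(k - 4)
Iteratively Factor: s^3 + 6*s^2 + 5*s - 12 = (s - 1)*(s^2 + 7*s + 12) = (s - 1)*(s + 3)*(s + 4)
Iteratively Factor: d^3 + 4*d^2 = (d + 4)*(d^2) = d*(d + 4)*(d)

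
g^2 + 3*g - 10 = (g - 2)*(g + 5)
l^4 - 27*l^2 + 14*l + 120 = (l - 4)*(l - 3)*(l + 2)*(l + 5)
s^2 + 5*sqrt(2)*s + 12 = (s + 2*sqrt(2))*(s + 3*sqrt(2))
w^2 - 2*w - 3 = (w - 3)*(w + 1)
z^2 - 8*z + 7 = (z - 7)*(z - 1)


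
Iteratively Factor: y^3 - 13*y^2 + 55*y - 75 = (y - 3)*(y^2 - 10*y + 25) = (y - 5)*(y - 3)*(y - 5)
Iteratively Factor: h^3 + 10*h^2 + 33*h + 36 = (h + 3)*(h^2 + 7*h + 12) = (h + 3)^2*(h + 4)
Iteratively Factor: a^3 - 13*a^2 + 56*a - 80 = (a - 4)*(a^2 - 9*a + 20) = (a - 5)*(a - 4)*(a - 4)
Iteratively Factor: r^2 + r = (r)*(r + 1)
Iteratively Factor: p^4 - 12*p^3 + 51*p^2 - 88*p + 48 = (p - 4)*(p^3 - 8*p^2 + 19*p - 12) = (p - 4)^2*(p^2 - 4*p + 3) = (p - 4)^2*(p - 3)*(p - 1)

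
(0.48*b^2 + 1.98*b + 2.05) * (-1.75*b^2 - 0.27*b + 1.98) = -0.84*b^4 - 3.5946*b^3 - 3.1717*b^2 + 3.3669*b + 4.059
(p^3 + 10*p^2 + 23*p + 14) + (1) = p^3 + 10*p^2 + 23*p + 15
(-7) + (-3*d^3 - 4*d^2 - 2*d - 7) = -3*d^3 - 4*d^2 - 2*d - 14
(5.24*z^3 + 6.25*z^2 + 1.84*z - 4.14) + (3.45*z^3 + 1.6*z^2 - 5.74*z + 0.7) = 8.69*z^3 + 7.85*z^2 - 3.9*z - 3.44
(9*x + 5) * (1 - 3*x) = -27*x^2 - 6*x + 5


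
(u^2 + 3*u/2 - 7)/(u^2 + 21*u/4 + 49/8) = 4*(u - 2)/(4*u + 7)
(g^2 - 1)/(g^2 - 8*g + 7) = (g + 1)/(g - 7)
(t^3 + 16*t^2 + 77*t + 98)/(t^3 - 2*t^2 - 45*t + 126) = (t^2 + 9*t + 14)/(t^2 - 9*t + 18)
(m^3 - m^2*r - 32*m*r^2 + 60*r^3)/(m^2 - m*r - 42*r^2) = (-m^2 + 7*m*r - 10*r^2)/(-m + 7*r)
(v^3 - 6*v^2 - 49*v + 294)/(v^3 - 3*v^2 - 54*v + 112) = (v^2 - 13*v + 42)/(v^2 - 10*v + 16)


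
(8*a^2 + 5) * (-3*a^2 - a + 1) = -24*a^4 - 8*a^3 - 7*a^2 - 5*a + 5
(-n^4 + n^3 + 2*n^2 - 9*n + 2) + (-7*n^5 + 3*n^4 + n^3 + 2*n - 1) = -7*n^5 + 2*n^4 + 2*n^3 + 2*n^2 - 7*n + 1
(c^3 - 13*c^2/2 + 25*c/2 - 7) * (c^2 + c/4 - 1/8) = c^5 - 25*c^4/4 + 43*c^3/4 - 49*c^2/16 - 53*c/16 + 7/8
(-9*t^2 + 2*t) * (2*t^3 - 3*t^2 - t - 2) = -18*t^5 + 31*t^4 + 3*t^3 + 16*t^2 - 4*t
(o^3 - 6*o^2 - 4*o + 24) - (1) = o^3 - 6*o^2 - 4*o + 23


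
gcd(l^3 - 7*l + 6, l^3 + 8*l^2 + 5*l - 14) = l - 1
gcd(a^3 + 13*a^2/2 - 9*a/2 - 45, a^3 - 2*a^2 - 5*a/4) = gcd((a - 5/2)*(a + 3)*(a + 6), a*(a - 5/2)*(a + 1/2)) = a - 5/2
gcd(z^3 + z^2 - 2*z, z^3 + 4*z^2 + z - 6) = z^2 + z - 2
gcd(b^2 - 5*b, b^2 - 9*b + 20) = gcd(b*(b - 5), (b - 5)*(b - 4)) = b - 5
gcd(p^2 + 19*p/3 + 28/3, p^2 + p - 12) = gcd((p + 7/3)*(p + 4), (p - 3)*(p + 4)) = p + 4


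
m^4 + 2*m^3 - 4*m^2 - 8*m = m*(m - 2)*(m + 2)^2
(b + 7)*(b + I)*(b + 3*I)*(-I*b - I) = -I*b^4 + 4*b^3 - 8*I*b^3 + 32*b^2 - 4*I*b^2 + 28*b + 24*I*b + 21*I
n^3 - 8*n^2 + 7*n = n*(n - 7)*(n - 1)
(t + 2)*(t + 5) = t^2 + 7*t + 10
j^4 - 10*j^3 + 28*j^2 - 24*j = j*(j - 6)*(j - 2)^2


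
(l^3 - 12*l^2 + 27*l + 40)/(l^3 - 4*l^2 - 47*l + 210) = (l^2 - 7*l - 8)/(l^2 + l - 42)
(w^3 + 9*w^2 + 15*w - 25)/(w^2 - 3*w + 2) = (w^2 + 10*w + 25)/(w - 2)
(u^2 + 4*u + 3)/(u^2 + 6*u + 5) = (u + 3)/(u + 5)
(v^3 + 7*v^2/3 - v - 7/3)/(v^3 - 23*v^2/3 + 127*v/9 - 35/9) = 3*(3*v^3 + 7*v^2 - 3*v - 7)/(9*v^3 - 69*v^2 + 127*v - 35)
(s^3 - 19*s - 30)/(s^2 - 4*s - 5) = (s^2 + 5*s + 6)/(s + 1)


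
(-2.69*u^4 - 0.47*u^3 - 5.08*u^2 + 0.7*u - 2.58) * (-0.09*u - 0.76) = 0.2421*u^5 + 2.0867*u^4 + 0.8144*u^3 + 3.7978*u^2 - 0.2998*u + 1.9608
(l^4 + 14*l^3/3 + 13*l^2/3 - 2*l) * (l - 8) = l^5 - 10*l^4/3 - 33*l^3 - 110*l^2/3 + 16*l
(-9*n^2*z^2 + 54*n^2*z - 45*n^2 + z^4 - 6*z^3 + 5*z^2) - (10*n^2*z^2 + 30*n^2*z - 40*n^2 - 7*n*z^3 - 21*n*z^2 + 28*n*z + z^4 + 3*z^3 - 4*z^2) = -19*n^2*z^2 + 24*n^2*z - 5*n^2 + 7*n*z^3 + 21*n*z^2 - 28*n*z - 9*z^3 + 9*z^2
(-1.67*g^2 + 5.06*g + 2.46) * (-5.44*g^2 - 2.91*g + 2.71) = 9.0848*g^4 - 22.6667*g^3 - 32.6327*g^2 + 6.554*g + 6.6666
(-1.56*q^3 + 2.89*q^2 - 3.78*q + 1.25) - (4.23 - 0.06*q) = -1.56*q^3 + 2.89*q^2 - 3.72*q - 2.98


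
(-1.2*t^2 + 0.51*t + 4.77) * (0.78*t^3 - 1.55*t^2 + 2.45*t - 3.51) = -0.936*t^5 + 2.2578*t^4 - 0.00990000000000046*t^3 - 1.932*t^2 + 9.8964*t - 16.7427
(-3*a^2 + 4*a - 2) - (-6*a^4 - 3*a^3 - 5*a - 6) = 6*a^4 + 3*a^3 - 3*a^2 + 9*a + 4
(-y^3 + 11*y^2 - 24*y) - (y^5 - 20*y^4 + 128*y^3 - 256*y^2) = -y^5 + 20*y^4 - 129*y^3 + 267*y^2 - 24*y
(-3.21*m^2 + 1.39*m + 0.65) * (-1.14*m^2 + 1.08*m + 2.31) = 3.6594*m^4 - 5.0514*m^3 - 6.6549*m^2 + 3.9129*m + 1.5015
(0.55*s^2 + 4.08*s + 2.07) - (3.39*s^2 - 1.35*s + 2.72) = -2.84*s^2 + 5.43*s - 0.65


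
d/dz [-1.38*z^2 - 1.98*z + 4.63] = -2.76*z - 1.98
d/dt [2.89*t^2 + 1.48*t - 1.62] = 5.78*t + 1.48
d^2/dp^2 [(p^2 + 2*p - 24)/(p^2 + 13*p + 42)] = -22/(p^3 + 21*p^2 + 147*p + 343)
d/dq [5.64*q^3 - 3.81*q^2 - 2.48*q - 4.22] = 16.92*q^2 - 7.62*q - 2.48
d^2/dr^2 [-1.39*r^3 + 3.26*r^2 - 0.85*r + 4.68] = 6.52 - 8.34*r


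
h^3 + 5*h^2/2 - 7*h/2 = h*(h - 1)*(h + 7/2)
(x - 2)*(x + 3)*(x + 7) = x^3 + 8*x^2 + x - 42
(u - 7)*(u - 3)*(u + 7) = u^3 - 3*u^2 - 49*u + 147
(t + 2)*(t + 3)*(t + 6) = t^3 + 11*t^2 + 36*t + 36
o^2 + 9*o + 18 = (o + 3)*(o + 6)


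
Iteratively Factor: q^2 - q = (q)*(q - 1)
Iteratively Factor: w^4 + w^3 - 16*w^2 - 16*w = (w - 4)*(w^3 + 5*w^2 + 4*w) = (w - 4)*(w + 4)*(w^2 + w) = w*(w - 4)*(w + 4)*(w + 1)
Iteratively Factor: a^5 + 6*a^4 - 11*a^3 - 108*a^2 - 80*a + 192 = (a + 4)*(a^4 + 2*a^3 - 19*a^2 - 32*a + 48) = (a - 1)*(a + 4)*(a^3 + 3*a^2 - 16*a - 48) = (a - 4)*(a - 1)*(a + 4)*(a^2 + 7*a + 12) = (a - 4)*(a - 1)*(a + 3)*(a + 4)*(a + 4)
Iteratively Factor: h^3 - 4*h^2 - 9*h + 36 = (h - 3)*(h^2 - h - 12) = (h - 3)*(h + 3)*(h - 4)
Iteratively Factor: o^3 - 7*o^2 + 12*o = (o)*(o^2 - 7*o + 12) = o*(o - 3)*(o - 4)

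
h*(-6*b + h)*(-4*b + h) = 24*b^2*h - 10*b*h^2 + h^3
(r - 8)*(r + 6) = r^2 - 2*r - 48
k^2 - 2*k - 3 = (k - 3)*(k + 1)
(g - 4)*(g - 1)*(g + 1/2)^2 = g^4 - 4*g^3 - 3*g^2/4 + 11*g/4 + 1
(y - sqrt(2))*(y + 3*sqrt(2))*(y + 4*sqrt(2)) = y^3 + 6*sqrt(2)*y^2 + 10*y - 24*sqrt(2)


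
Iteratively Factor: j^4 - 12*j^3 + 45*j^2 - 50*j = (j)*(j^3 - 12*j^2 + 45*j - 50) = j*(j - 5)*(j^2 - 7*j + 10) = j*(j - 5)^2*(j - 2)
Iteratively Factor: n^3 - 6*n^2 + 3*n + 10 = (n - 2)*(n^2 - 4*n - 5) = (n - 2)*(n + 1)*(n - 5)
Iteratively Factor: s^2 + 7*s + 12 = (s + 3)*(s + 4)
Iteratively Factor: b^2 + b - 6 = (b + 3)*(b - 2)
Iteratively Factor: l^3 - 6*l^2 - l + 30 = (l - 3)*(l^2 - 3*l - 10) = (l - 5)*(l - 3)*(l + 2)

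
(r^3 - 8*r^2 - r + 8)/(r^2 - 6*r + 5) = (r^2 - 7*r - 8)/(r - 5)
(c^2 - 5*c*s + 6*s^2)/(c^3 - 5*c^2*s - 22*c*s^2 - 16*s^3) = (-c^2 + 5*c*s - 6*s^2)/(-c^3 + 5*c^2*s + 22*c*s^2 + 16*s^3)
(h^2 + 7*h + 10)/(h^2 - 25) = (h + 2)/(h - 5)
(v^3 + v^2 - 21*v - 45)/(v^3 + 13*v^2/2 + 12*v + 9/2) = 2*(v - 5)/(2*v + 1)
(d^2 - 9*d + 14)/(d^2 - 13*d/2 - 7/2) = 2*(d - 2)/(2*d + 1)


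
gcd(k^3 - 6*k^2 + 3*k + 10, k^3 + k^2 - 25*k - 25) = k^2 - 4*k - 5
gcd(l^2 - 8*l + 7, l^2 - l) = l - 1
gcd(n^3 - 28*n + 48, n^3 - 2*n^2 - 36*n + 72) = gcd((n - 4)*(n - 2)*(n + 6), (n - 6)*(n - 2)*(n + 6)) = n^2 + 4*n - 12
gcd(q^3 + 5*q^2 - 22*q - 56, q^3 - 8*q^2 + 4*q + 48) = q^2 - 2*q - 8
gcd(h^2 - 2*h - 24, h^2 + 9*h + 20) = h + 4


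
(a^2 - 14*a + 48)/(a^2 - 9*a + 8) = (a - 6)/(a - 1)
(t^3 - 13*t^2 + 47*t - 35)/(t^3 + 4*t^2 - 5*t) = (t^2 - 12*t + 35)/(t*(t + 5))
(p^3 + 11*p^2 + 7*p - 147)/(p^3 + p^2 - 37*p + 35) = (p^2 + 4*p - 21)/(p^2 - 6*p + 5)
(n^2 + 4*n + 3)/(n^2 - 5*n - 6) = (n + 3)/(n - 6)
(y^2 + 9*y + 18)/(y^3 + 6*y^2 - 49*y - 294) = (y + 3)/(y^2 - 49)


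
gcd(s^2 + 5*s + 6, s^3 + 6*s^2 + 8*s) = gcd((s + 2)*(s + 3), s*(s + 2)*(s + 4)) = s + 2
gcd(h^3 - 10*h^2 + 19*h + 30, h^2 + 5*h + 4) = h + 1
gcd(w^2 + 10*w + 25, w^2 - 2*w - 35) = w + 5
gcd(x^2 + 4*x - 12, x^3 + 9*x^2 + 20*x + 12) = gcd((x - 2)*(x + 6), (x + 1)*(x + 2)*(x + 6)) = x + 6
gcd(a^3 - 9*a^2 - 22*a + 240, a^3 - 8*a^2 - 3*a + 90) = a - 6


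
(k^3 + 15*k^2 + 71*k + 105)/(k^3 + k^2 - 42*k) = (k^2 + 8*k + 15)/(k*(k - 6))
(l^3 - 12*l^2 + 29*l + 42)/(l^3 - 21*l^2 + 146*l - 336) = (l + 1)/(l - 8)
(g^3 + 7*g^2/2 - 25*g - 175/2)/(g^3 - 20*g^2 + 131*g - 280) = (2*g^2 + 17*g + 35)/(2*(g^2 - 15*g + 56))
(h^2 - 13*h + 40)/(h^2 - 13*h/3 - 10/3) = 3*(h - 8)/(3*h + 2)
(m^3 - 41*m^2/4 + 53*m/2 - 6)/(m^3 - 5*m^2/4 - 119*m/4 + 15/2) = (m - 4)/(m + 5)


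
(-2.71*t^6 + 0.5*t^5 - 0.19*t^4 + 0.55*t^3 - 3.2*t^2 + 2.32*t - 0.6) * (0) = 0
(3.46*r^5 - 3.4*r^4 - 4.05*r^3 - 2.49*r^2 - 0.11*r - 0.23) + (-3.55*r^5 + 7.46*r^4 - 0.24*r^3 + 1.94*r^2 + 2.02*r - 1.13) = -0.0899999999999999*r^5 + 4.06*r^4 - 4.29*r^3 - 0.55*r^2 + 1.91*r - 1.36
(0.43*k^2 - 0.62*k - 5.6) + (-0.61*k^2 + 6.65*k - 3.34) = -0.18*k^2 + 6.03*k - 8.94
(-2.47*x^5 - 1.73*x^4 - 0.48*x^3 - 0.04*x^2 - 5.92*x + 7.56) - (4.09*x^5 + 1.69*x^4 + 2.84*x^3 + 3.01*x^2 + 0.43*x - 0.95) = -6.56*x^5 - 3.42*x^4 - 3.32*x^3 - 3.05*x^2 - 6.35*x + 8.51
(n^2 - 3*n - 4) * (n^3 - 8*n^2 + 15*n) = n^5 - 11*n^4 + 35*n^3 - 13*n^2 - 60*n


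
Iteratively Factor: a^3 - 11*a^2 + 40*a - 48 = (a - 3)*(a^2 - 8*a + 16) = (a - 4)*(a - 3)*(a - 4)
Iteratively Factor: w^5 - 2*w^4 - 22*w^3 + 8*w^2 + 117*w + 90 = (w + 3)*(w^4 - 5*w^3 - 7*w^2 + 29*w + 30) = (w + 1)*(w + 3)*(w^3 - 6*w^2 - w + 30) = (w + 1)*(w + 2)*(w + 3)*(w^2 - 8*w + 15) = (w - 5)*(w + 1)*(w + 2)*(w + 3)*(w - 3)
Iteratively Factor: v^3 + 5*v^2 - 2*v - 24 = (v - 2)*(v^2 + 7*v + 12) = (v - 2)*(v + 4)*(v + 3)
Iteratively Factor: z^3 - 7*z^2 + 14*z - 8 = (z - 4)*(z^2 - 3*z + 2) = (z - 4)*(z - 2)*(z - 1)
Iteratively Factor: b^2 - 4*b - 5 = (b + 1)*(b - 5)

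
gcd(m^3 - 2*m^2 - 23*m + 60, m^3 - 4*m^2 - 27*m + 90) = m^2 + 2*m - 15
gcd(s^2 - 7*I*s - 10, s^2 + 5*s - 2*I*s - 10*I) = s - 2*I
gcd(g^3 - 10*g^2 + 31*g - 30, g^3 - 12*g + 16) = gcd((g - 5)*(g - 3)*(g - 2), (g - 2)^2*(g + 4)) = g - 2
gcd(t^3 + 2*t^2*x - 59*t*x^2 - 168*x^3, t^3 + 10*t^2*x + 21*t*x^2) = t^2 + 10*t*x + 21*x^2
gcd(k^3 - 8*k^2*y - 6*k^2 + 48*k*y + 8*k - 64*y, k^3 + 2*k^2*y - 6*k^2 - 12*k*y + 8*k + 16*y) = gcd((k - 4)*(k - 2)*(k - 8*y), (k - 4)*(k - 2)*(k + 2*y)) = k^2 - 6*k + 8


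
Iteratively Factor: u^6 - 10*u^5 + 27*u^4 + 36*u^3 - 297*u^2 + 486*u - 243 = (u + 3)*(u^5 - 13*u^4 + 66*u^3 - 162*u^2 + 189*u - 81) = (u - 3)*(u + 3)*(u^4 - 10*u^3 + 36*u^2 - 54*u + 27) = (u - 3)*(u - 1)*(u + 3)*(u^3 - 9*u^2 + 27*u - 27) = (u - 3)^2*(u - 1)*(u + 3)*(u^2 - 6*u + 9) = (u - 3)^3*(u - 1)*(u + 3)*(u - 3)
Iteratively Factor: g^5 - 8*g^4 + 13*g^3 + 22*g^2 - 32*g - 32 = (g - 2)*(g^4 - 6*g^3 + g^2 + 24*g + 16) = (g - 2)*(g + 1)*(g^3 - 7*g^2 + 8*g + 16) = (g - 2)*(g + 1)^2*(g^2 - 8*g + 16) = (g - 4)*(g - 2)*(g + 1)^2*(g - 4)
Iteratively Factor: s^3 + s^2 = (s)*(s^2 + s) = s*(s + 1)*(s)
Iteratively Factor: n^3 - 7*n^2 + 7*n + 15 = (n - 3)*(n^2 - 4*n - 5) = (n - 5)*(n - 3)*(n + 1)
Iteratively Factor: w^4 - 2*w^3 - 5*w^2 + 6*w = (w)*(w^3 - 2*w^2 - 5*w + 6) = w*(w - 1)*(w^2 - w - 6) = w*(w - 1)*(w + 2)*(w - 3)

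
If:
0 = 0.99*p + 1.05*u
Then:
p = -1.06060606060606*u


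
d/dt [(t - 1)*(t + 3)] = 2*t + 2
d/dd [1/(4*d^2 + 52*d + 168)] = (-2*d - 13)/(4*(d^2 + 13*d + 42)^2)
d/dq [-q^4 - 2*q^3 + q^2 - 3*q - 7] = -4*q^3 - 6*q^2 + 2*q - 3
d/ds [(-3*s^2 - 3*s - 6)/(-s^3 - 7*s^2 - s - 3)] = 3*(-s^4 - 2*s^3 - 12*s^2 - 22*s + 1)/(s^6 + 14*s^5 + 51*s^4 + 20*s^3 + 43*s^2 + 6*s + 9)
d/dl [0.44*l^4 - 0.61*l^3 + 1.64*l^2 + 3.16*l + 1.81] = 1.76*l^3 - 1.83*l^2 + 3.28*l + 3.16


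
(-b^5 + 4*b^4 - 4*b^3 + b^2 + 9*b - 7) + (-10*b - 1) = -b^5 + 4*b^4 - 4*b^3 + b^2 - b - 8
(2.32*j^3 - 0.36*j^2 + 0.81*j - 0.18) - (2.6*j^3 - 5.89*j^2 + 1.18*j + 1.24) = -0.28*j^3 + 5.53*j^2 - 0.37*j - 1.42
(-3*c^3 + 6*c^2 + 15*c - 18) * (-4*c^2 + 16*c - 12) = 12*c^5 - 72*c^4 + 72*c^3 + 240*c^2 - 468*c + 216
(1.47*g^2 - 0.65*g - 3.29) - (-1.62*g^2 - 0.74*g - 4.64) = 3.09*g^2 + 0.09*g + 1.35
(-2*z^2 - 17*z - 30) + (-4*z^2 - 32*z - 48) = -6*z^2 - 49*z - 78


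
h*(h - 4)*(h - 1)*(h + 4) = h^4 - h^3 - 16*h^2 + 16*h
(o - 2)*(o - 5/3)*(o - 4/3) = o^3 - 5*o^2 + 74*o/9 - 40/9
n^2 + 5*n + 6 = (n + 2)*(n + 3)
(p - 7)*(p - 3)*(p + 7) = p^3 - 3*p^2 - 49*p + 147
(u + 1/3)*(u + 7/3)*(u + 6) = u^3 + 26*u^2/3 + 151*u/9 + 14/3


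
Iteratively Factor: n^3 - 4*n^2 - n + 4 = (n - 4)*(n^2 - 1) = (n - 4)*(n + 1)*(n - 1)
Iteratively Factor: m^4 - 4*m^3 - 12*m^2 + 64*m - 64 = (m + 4)*(m^3 - 8*m^2 + 20*m - 16) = (m - 4)*(m + 4)*(m^2 - 4*m + 4) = (m - 4)*(m - 2)*(m + 4)*(m - 2)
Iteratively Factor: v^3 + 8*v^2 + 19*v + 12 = (v + 1)*(v^2 + 7*v + 12) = (v + 1)*(v + 3)*(v + 4)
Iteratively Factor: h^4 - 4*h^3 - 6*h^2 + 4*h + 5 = (h - 1)*(h^3 - 3*h^2 - 9*h - 5) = (h - 1)*(h + 1)*(h^2 - 4*h - 5) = (h - 1)*(h + 1)^2*(h - 5)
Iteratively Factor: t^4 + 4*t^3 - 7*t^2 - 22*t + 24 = (t - 2)*(t^3 + 6*t^2 + 5*t - 12) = (t - 2)*(t + 3)*(t^2 + 3*t - 4) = (t - 2)*(t - 1)*(t + 3)*(t + 4)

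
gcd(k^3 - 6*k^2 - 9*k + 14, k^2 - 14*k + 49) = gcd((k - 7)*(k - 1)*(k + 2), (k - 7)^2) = k - 7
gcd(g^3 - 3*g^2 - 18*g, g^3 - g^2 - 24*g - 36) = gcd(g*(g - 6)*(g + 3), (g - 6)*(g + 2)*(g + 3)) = g^2 - 3*g - 18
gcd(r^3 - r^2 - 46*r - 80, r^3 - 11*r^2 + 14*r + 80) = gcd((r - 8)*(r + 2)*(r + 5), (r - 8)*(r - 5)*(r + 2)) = r^2 - 6*r - 16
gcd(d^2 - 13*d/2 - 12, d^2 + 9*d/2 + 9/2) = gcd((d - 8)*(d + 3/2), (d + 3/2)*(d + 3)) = d + 3/2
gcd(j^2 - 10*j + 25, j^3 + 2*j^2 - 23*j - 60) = j - 5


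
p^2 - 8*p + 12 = (p - 6)*(p - 2)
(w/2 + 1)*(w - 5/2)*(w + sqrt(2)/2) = w^3/2 - w^2/4 + sqrt(2)*w^2/4 - 5*w/2 - sqrt(2)*w/8 - 5*sqrt(2)/4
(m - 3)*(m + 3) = m^2 - 9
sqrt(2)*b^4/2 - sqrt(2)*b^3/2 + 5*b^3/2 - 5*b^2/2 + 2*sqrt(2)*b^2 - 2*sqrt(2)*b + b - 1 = (b - 1)*(b + sqrt(2)/2)*(b + sqrt(2))*(sqrt(2)*b/2 + 1)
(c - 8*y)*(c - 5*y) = c^2 - 13*c*y + 40*y^2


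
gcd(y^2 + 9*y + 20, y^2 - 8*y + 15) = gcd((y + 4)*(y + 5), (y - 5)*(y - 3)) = 1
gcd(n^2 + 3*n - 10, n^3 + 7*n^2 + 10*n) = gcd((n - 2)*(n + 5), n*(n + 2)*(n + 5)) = n + 5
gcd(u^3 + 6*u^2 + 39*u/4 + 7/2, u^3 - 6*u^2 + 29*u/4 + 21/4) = u + 1/2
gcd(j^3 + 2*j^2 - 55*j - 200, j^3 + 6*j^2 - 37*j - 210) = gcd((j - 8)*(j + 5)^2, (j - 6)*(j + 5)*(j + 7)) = j + 5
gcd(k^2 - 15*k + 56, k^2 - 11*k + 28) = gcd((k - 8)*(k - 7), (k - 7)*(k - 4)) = k - 7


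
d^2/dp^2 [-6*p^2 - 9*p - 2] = -12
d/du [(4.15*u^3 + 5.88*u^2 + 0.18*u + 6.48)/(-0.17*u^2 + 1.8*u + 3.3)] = (-0.7055*u^4 + 14.94*u^3 + 51.6996*u^2 + 41.0112*u - 11.07)/(0.0289*u^4 - 0.612*u^3 + 2.118*u^2 + 11.88*u + 10.89)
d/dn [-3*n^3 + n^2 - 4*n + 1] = -9*n^2 + 2*n - 4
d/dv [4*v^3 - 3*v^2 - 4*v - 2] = 12*v^2 - 6*v - 4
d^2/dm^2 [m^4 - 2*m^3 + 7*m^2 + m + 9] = 12*m^2 - 12*m + 14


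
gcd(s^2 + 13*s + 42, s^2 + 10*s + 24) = s + 6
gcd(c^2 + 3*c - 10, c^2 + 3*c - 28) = 1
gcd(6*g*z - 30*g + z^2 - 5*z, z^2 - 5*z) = z - 5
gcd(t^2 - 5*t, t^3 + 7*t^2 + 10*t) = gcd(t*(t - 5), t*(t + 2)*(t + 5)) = t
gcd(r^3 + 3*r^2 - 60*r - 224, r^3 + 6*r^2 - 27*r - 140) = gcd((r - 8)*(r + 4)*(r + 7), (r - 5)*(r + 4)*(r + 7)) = r^2 + 11*r + 28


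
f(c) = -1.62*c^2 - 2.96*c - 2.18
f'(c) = -3.24*c - 2.96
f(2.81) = -23.29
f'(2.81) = -12.06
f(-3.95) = -15.76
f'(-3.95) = 9.84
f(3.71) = -35.46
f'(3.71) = -14.98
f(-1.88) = -2.34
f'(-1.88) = 3.13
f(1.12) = -7.53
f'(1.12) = -6.59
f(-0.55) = -1.04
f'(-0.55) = -1.18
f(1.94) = -14.02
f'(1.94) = -9.25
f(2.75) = -22.57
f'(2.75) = -11.87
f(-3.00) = -7.88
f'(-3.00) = 6.76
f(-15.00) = -322.28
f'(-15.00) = 45.64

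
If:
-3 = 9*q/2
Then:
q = -2/3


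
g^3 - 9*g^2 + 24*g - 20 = (g - 5)*(g - 2)^2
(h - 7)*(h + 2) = h^2 - 5*h - 14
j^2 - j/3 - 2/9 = (j - 2/3)*(j + 1/3)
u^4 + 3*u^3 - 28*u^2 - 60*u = u*(u - 5)*(u + 2)*(u + 6)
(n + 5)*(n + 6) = n^2 + 11*n + 30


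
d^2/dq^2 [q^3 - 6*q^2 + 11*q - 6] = 6*q - 12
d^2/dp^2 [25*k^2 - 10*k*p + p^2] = 2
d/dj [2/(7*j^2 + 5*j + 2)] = 2*(-14*j - 5)/(7*j^2 + 5*j + 2)^2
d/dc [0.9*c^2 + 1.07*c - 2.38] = 1.8*c + 1.07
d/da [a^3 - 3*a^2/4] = 3*a*(2*a - 1)/2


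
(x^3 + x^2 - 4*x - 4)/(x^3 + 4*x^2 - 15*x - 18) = (x^2 - 4)/(x^2 + 3*x - 18)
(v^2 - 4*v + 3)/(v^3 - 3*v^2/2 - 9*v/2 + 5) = 2*(v - 3)/(2*v^2 - v - 10)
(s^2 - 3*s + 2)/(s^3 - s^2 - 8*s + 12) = (s - 1)/(s^2 + s - 6)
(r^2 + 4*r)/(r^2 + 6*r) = (r + 4)/(r + 6)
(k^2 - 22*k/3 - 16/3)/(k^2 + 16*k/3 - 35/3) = (3*k^2 - 22*k - 16)/(3*k^2 + 16*k - 35)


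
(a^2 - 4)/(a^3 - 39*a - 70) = (a - 2)/(a^2 - 2*a - 35)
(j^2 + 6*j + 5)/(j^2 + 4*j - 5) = (j + 1)/(j - 1)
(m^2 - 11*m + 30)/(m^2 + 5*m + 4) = (m^2 - 11*m + 30)/(m^2 + 5*m + 4)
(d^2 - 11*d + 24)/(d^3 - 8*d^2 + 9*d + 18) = (d - 8)/(d^2 - 5*d - 6)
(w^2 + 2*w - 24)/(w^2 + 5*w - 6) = (w - 4)/(w - 1)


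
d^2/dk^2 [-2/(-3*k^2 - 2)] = 12*(9*k^2 - 2)/(3*k^2 + 2)^3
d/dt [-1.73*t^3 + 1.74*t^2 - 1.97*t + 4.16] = -5.19*t^2 + 3.48*t - 1.97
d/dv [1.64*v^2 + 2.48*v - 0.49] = 3.28*v + 2.48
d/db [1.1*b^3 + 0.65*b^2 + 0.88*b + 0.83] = 3.3*b^2 + 1.3*b + 0.88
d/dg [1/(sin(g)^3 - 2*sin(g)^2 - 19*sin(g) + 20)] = (-3*sin(g)^2 + 4*sin(g) + 19)*cos(g)/(sin(g)^3 - 2*sin(g)^2 - 19*sin(g) + 20)^2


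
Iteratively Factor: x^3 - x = (x + 1)*(x^2 - x) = x*(x + 1)*(x - 1)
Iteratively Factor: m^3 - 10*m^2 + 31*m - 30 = (m - 2)*(m^2 - 8*m + 15) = (m - 3)*(m - 2)*(m - 5)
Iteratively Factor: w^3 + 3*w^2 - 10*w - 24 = (w + 4)*(w^2 - w - 6) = (w - 3)*(w + 4)*(w + 2)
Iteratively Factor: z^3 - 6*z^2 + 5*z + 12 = (z - 3)*(z^2 - 3*z - 4) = (z - 3)*(z + 1)*(z - 4)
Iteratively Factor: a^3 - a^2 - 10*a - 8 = (a + 1)*(a^2 - 2*a - 8) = (a - 4)*(a + 1)*(a + 2)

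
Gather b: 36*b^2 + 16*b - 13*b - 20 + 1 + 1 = 36*b^2 + 3*b - 18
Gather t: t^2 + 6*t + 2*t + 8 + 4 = t^2 + 8*t + 12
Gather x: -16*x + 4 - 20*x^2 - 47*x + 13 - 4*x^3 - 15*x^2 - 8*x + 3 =-4*x^3 - 35*x^2 - 71*x + 20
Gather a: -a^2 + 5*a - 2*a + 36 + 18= -a^2 + 3*a + 54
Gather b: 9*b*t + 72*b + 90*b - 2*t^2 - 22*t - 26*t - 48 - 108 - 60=b*(9*t + 162) - 2*t^2 - 48*t - 216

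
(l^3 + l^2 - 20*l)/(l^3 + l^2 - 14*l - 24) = l*(l + 5)/(l^2 + 5*l + 6)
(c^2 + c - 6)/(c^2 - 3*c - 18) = (c - 2)/(c - 6)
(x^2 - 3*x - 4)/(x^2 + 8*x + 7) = (x - 4)/(x + 7)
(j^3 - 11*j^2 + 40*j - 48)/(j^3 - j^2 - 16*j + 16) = (j^2 - 7*j + 12)/(j^2 + 3*j - 4)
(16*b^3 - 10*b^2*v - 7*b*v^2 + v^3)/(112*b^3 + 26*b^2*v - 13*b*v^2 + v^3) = (-b + v)/(-7*b + v)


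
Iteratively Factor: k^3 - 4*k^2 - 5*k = (k - 5)*(k^2 + k) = (k - 5)*(k + 1)*(k)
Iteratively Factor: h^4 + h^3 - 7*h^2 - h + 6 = (h + 3)*(h^3 - 2*h^2 - h + 2) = (h - 1)*(h + 3)*(h^2 - h - 2) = (h - 1)*(h + 1)*(h + 3)*(h - 2)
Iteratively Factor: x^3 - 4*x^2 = (x)*(x^2 - 4*x) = x*(x - 4)*(x)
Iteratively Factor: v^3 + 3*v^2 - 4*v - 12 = (v + 2)*(v^2 + v - 6) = (v - 2)*(v + 2)*(v + 3)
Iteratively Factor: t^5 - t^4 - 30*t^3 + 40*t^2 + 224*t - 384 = (t - 4)*(t^4 + 3*t^3 - 18*t^2 - 32*t + 96) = (t - 4)*(t - 2)*(t^3 + 5*t^2 - 8*t - 48) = (t - 4)*(t - 2)*(t + 4)*(t^2 + t - 12) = (t - 4)*(t - 2)*(t + 4)^2*(t - 3)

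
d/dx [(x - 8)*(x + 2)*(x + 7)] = 3*x^2 + 2*x - 58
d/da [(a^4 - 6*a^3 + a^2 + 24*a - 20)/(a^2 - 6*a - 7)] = 2*(a^5 - 12*a^4 + 22*a^3 + 48*a^2 + 13*a - 144)/(a^4 - 12*a^3 + 22*a^2 + 84*a + 49)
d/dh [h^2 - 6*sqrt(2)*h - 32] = 2*h - 6*sqrt(2)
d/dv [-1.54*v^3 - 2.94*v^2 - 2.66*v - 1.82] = -4.62*v^2 - 5.88*v - 2.66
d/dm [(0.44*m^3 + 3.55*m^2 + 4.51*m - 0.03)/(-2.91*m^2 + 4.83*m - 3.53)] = (-1.2804*m^4 + 4.2504*m^3 + 25.611*m^2 - 25.2376*m - 15.7754)/(8.4681*m^4 - 28.1106*m^3 + 43.8735*m^2 - 34.0998*m + 12.4609)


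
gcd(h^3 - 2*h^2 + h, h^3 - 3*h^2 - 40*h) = h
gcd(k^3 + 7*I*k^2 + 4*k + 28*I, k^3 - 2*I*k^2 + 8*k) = k + 2*I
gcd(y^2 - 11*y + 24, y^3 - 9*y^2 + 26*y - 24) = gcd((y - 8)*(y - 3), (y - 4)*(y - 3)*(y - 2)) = y - 3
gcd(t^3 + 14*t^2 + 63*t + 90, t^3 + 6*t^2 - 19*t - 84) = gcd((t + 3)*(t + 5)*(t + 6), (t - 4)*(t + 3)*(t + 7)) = t + 3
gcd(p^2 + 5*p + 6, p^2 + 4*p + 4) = p + 2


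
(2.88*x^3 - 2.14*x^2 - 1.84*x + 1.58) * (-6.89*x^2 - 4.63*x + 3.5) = -19.8432*x^5 + 1.4102*x^4 + 32.6658*x^3 - 9.857*x^2 - 13.7554*x + 5.53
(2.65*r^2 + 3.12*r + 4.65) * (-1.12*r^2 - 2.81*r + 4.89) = -2.968*r^4 - 10.9409*r^3 - 1.0167*r^2 + 2.1903*r + 22.7385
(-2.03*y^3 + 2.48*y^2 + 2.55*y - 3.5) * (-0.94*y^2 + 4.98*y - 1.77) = 1.9082*y^5 - 12.4406*y^4 + 13.5465*y^3 + 11.5994*y^2 - 21.9435*y + 6.195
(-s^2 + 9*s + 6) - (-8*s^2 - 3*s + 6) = 7*s^2 + 12*s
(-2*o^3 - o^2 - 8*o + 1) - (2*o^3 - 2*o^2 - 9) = -4*o^3 + o^2 - 8*o + 10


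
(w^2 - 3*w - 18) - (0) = w^2 - 3*w - 18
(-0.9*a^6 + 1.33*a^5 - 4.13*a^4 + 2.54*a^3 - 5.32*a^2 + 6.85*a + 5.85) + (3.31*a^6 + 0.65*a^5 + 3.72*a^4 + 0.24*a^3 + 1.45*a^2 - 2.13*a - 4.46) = 2.41*a^6 + 1.98*a^5 - 0.41*a^4 + 2.78*a^3 - 3.87*a^2 + 4.72*a + 1.39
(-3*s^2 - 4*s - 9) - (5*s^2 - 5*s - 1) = -8*s^2 + s - 8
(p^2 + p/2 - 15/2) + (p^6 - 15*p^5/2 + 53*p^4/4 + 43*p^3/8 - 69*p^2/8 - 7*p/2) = p^6 - 15*p^5/2 + 53*p^4/4 + 43*p^3/8 - 61*p^2/8 - 3*p - 15/2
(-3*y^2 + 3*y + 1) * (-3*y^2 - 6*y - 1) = 9*y^4 + 9*y^3 - 18*y^2 - 9*y - 1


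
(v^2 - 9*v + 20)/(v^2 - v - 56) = (-v^2 + 9*v - 20)/(-v^2 + v + 56)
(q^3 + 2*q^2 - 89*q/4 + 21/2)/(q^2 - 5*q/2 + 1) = (q^2 + 5*q/2 - 21)/(q - 2)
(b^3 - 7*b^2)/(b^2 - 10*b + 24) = b^2*(b - 7)/(b^2 - 10*b + 24)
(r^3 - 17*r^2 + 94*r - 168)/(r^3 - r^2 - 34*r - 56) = (r^2 - 10*r + 24)/(r^2 + 6*r + 8)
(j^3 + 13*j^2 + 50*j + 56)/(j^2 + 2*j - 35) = (j^2 + 6*j + 8)/(j - 5)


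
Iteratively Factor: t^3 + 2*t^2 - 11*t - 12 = (t - 3)*(t^2 + 5*t + 4) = (t - 3)*(t + 4)*(t + 1)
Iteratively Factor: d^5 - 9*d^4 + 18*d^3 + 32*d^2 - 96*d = (d - 4)*(d^4 - 5*d^3 - 2*d^2 + 24*d) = (d - 4)^2*(d^3 - d^2 - 6*d) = (d - 4)^2*(d - 3)*(d^2 + 2*d) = d*(d - 4)^2*(d - 3)*(d + 2)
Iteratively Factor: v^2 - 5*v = (v)*(v - 5)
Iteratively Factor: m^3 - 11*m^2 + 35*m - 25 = (m - 1)*(m^2 - 10*m + 25) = (m - 5)*(m - 1)*(m - 5)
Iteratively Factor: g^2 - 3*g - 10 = (g + 2)*(g - 5)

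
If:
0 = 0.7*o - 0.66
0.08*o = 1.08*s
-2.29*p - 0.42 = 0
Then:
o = 0.94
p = -0.18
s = 0.07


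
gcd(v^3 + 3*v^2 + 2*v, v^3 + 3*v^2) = v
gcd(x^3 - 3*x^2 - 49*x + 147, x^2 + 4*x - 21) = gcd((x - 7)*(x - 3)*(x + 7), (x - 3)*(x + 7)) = x^2 + 4*x - 21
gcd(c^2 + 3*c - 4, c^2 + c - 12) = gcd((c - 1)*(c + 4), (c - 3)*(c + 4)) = c + 4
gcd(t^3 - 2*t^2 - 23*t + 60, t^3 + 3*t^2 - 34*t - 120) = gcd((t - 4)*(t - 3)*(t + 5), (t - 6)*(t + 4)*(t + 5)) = t + 5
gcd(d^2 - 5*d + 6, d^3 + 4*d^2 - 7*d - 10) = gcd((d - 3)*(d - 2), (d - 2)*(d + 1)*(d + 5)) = d - 2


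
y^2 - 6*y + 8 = (y - 4)*(y - 2)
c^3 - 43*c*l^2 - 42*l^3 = (c - 7*l)*(c + l)*(c + 6*l)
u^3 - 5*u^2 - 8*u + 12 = (u - 6)*(u - 1)*(u + 2)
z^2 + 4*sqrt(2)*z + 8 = (z + 2*sqrt(2))^2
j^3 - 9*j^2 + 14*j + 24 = (j - 6)*(j - 4)*(j + 1)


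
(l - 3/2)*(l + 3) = l^2 + 3*l/2 - 9/2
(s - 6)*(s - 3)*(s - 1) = s^3 - 10*s^2 + 27*s - 18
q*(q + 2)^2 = q^3 + 4*q^2 + 4*q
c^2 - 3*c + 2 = (c - 2)*(c - 1)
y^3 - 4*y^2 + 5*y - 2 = (y - 2)*(y - 1)^2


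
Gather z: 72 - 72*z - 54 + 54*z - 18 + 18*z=0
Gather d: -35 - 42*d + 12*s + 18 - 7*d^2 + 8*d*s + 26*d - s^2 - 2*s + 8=-7*d^2 + d*(8*s - 16) - s^2 + 10*s - 9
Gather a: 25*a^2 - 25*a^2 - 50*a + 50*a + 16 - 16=0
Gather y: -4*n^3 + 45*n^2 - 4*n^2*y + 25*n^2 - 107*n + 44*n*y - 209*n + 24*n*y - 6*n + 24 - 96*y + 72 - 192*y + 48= -4*n^3 + 70*n^2 - 322*n + y*(-4*n^2 + 68*n - 288) + 144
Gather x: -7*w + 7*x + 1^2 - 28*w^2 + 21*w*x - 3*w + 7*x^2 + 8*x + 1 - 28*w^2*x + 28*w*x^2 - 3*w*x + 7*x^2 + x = -28*w^2 - 10*w + x^2*(28*w + 14) + x*(-28*w^2 + 18*w + 16) + 2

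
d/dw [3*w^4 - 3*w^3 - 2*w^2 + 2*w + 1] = 12*w^3 - 9*w^2 - 4*w + 2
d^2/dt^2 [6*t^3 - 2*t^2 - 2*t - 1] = 36*t - 4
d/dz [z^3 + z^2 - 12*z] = 3*z^2 + 2*z - 12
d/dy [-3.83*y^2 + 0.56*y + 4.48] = 0.56 - 7.66*y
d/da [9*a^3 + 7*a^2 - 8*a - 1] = 27*a^2 + 14*a - 8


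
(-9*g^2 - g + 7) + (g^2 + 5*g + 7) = -8*g^2 + 4*g + 14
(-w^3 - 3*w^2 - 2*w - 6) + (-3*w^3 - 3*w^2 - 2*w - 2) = -4*w^3 - 6*w^2 - 4*w - 8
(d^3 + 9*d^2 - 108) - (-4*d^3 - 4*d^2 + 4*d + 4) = 5*d^3 + 13*d^2 - 4*d - 112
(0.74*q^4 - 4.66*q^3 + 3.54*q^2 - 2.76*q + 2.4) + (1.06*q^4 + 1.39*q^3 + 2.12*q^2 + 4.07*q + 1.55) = 1.8*q^4 - 3.27*q^3 + 5.66*q^2 + 1.31*q + 3.95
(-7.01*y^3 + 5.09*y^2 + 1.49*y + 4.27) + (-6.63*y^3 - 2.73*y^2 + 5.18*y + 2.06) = -13.64*y^3 + 2.36*y^2 + 6.67*y + 6.33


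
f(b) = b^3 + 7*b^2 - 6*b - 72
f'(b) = 3*b^2 + 14*b - 6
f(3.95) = 75.15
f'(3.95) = 96.11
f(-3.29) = -12.10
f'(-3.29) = -19.59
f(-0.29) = -69.70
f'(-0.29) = -9.81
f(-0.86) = -62.30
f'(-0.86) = -15.82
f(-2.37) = -31.77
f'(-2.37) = -22.33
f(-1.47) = -51.23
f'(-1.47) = -20.10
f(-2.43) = -30.43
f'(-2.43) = -22.31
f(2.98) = -1.25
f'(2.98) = 62.36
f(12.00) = 2592.00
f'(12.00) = 594.00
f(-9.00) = -180.00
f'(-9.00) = 111.00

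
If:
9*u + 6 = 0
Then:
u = -2/3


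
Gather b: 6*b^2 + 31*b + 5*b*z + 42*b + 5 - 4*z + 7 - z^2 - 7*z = 6*b^2 + b*(5*z + 73) - z^2 - 11*z + 12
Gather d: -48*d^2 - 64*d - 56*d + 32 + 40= -48*d^2 - 120*d + 72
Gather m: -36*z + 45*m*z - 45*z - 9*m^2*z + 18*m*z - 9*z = -9*m^2*z + 63*m*z - 90*z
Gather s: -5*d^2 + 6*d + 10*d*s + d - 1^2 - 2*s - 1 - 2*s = -5*d^2 + 7*d + s*(10*d - 4) - 2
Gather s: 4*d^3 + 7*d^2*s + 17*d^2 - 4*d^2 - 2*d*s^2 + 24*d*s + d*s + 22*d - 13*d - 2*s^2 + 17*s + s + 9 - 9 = 4*d^3 + 13*d^2 + 9*d + s^2*(-2*d - 2) + s*(7*d^2 + 25*d + 18)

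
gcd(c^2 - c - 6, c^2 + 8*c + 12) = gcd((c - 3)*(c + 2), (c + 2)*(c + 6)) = c + 2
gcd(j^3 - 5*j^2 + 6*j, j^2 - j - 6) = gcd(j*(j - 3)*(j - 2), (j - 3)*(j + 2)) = j - 3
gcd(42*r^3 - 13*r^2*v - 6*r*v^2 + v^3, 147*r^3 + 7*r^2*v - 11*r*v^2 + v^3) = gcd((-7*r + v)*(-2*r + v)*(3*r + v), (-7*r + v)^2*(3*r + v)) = 21*r^2 + 4*r*v - v^2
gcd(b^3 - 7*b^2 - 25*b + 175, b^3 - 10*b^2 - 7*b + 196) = b - 7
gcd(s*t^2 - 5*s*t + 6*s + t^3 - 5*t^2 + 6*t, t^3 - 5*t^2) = 1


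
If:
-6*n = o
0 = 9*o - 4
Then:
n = -2/27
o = 4/9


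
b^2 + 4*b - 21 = (b - 3)*(b + 7)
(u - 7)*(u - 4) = u^2 - 11*u + 28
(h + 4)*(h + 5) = h^2 + 9*h + 20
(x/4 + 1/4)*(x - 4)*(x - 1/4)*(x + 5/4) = x^4/4 - x^3/2 - 117*x^2/64 - 49*x/64 + 5/16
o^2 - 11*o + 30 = (o - 6)*(o - 5)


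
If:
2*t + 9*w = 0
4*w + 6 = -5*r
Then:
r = -4*w/5 - 6/5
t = -9*w/2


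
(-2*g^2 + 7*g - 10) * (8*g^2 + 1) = -16*g^4 + 56*g^3 - 82*g^2 + 7*g - 10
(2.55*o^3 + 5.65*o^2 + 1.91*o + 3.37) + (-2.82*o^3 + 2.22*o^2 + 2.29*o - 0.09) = -0.27*o^3 + 7.87*o^2 + 4.2*o + 3.28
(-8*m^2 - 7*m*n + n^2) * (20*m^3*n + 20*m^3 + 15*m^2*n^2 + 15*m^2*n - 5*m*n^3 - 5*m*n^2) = -160*m^5*n - 160*m^5 - 260*m^4*n^2 - 260*m^4*n - 45*m^3*n^3 - 45*m^3*n^2 + 50*m^2*n^4 + 50*m^2*n^3 - 5*m*n^5 - 5*m*n^4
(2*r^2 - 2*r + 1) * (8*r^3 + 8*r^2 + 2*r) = 16*r^5 - 4*r^3 + 4*r^2 + 2*r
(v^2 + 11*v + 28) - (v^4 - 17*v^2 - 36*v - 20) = -v^4 + 18*v^2 + 47*v + 48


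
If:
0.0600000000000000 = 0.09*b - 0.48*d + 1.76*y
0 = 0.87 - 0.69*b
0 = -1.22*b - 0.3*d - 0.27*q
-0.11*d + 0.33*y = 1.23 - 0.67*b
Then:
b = 1.26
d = -19.76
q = 16.26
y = -5.42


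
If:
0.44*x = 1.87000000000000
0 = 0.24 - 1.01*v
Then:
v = 0.24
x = 4.25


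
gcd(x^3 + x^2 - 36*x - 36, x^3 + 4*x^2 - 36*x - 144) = x^2 - 36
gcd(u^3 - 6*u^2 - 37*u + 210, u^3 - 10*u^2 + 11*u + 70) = u^2 - 12*u + 35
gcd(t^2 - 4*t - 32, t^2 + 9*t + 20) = t + 4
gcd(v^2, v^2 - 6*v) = v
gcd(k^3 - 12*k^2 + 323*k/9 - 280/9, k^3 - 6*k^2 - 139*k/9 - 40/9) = k - 8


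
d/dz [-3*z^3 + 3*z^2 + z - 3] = -9*z^2 + 6*z + 1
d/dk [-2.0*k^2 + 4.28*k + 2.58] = 4.28 - 4.0*k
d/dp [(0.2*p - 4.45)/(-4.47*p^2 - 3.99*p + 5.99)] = (0.894*p^2 - 39.783*p - 16.5575)/(19.9809*p^4 + 35.6706*p^3 - 37.6305*p^2 - 47.8002*p + 35.8801)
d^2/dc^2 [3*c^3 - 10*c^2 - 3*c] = 18*c - 20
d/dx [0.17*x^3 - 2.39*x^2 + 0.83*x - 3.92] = 0.51*x^2 - 4.78*x + 0.83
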